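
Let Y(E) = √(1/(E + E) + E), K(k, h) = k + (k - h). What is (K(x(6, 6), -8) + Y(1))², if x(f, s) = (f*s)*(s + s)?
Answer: (1744 + √6)²/4 ≈ 7.6252e+5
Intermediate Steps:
x(f, s) = 2*f*s² (x(f, s) = (f*s)*(2*s) = 2*f*s²)
K(k, h) = -h + 2*k
Y(E) = √(E + 1/(2*E)) (Y(E) = √(1/(2*E) + E) = √(E + 1/(2*E)))
(K(x(6, 6), -8) + Y(1))² = ((-1*(-8) + 2*(2*6*6²)) + √(2/1 + 4*1)/2)² = ((8 + 2*(2*6*36)) + √(2*1 + 4)/2)² = ((8 + 2*432) + √(2 + 4)/2)² = ((8 + 864) + √6/2)² = (872 + √6/2)²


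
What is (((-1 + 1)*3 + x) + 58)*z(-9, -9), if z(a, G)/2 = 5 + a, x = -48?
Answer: -80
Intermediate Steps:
z(a, G) = 10 + 2*a (z(a, G) = 2*(5 + a) = 10 + 2*a)
(((-1 + 1)*3 + x) + 58)*z(-9, -9) = (((-1 + 1)*3 - 48) + 58)*(10 + 2*(-9)) = ((0*3 - 48) + 58)*(10 - 18) = ((0 - 48) + 58)*(-8) = (-48 + 58)*(-8) = 10*(-8) = -80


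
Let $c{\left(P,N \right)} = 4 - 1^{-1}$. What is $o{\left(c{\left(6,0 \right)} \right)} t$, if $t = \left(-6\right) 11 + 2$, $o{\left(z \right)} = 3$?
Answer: $-192$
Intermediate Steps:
$c{\left(P,N \right)} = 3$ ($c{\left(P,N \right)} = 4 - 1 = 3$)
$t = -64$ ($t = -66 + 2 = -64$)
$o{\left(c{\left(6,0 \right)} \right)} t = 3 \left(-64\right) = -192$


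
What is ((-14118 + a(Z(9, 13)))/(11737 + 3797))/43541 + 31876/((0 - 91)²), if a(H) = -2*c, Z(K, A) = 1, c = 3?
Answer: 276406695850/71807512413 ≈ 3.8493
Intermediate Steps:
a(H) = -6 (a(H) = -2*3 = -6)
((-14118 + a(Z(9, 13)))/(11737 + 3797))/43541 + 31876/((0 - 91)²) = ((-14118 - 6)/(11737 + 3797))/43541 + 31876/((0 - 91)²) = -14124/15534*(1/43541) + 31876/((-91)²) = -14124*1/15534*(1/43541) + 31876/8281 = -2354/2589*1/43541 + 31876*(1/8281) = -2354/112727649 + 2452/637 = 276406695850/71807512413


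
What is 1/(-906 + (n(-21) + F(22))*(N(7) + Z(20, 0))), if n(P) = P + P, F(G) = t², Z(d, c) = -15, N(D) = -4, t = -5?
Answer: -1/583 ≈ -0.0017153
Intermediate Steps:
F(G) = 25 (F(G) = (-5)² = 25)
n(P) = 2*P
1/(-906 + (n(-21) + F(22))*(N(7) + Z(20, 0))) = 1/(-906 + (2*(-21) + 25)*(-4 - 15)) = 1/(-906 + (-42 + 25)*(-19)) = 1/(-906 - 17*(-19)) = 1/(-906 + 323) = 1/(-583) = -1/583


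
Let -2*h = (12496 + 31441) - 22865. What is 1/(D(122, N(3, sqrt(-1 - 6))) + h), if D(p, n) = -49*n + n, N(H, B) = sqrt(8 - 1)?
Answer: -439/4624632 + sqrt(7)/2312316 ≈ -9.3782e-5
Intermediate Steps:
N(H, B) = sqrt(7)
h = -10536 (h = -((12496 + 31441) - 22865)/2 = -(43937 - 22865)/2 = -1/2*21072 = -10536)
D(p, n) = -48*n
1/(D(122, N(3, sqrt(-1 - 6))) + h) = 1/(-48*sqrt(7) - 10536) = 1/(-10536 - 48*sqrt(7))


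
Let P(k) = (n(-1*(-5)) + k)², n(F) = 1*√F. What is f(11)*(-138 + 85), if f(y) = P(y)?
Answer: -6678 - 1166*√5 ≈ -9285.3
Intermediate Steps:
n(F) = √F
P(k) = (k + √5)² (P(k) = (√(-1*(-5)) + k)² = (√5 + k)² = (k + √5)²)
f(y) = (y + √5)²
f(11)*(-138 + 85) = (11 + √5)²*(-138 + 85) = (11 + √5)²*(-53) = -53*(11 + √5)²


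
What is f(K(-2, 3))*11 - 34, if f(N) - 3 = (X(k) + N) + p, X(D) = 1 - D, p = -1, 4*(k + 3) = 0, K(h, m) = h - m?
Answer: -23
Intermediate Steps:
k = -3 (k = -3 + (¼)*0 = -3 + 0 = -3)
f(N) = 6 + N (f(N) = 3 + (((1 - 1*(-3)) + N) - 1) = 3 + (((1 + 3) + N) - 1) = 3 + ((4 + N) - 1) = 3 + (3 + N) = 6 + N)
f(K(-2, 3))*11 - 34 = (6 + (-2 - 1*3))*11 - 34 = (6 + (-2 - 3))*11 - 34 = (6 - 5)*11 - 34 = 1*11 - 34 = 11 - 34 = -23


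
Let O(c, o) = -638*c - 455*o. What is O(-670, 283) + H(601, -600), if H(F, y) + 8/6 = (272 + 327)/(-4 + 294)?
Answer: 259865287/870 ≈ 2.9870e+5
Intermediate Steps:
H(F, y) = 637/870 (H(F, y) = -4/3 + (272 + 327)/(-4 + 294) = -4/3 + 599/290 = 637/870)
O(-670, 283) + H(601, -600) = (-638*(-670) - 455*283) + 637/870 = (427460 - 128765) + 637/870 = 298695 + 637/870 = 259865287/870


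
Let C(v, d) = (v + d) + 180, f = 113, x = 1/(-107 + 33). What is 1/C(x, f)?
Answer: 74/21681 ≈ 0.0034131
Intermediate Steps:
x = -1/74 (x = 1/(-74) = -1/74 ≈ -0.013514)
C(v, d) = 180 + d + v (C(v, d) = (d + v) + 180 = 180 + d + v)
1/C(x, f) = 1/(180 + 113 - 1/74) = 1/(21681/74) = 74/21681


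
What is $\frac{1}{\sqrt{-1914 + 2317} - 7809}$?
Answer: $- \frac{7809}{60980078} - \frac{\sqrt{403}}{60980078} \approx -0.00012839$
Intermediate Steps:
$\frac{1}{\sqrt{-1914 + 2317} - 7809} = \frac{1}{\sqrt{403} - 7809} = \frac{1}{-7809 + \sqrt{403}}$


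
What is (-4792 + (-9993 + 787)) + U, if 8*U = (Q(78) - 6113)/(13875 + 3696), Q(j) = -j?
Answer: -1967677055/140568 ≈ -13998.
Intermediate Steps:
U = -6191/140568 (U = ((-1*78 - 6113)/(13875 + 3696))/8 = ((-78 - 6113)/17571)/8 = (-6191*1/17571)/8 = (⅛)*(-6191/17571) = -6191/140568 ≈ -0.044043)
(-4792 + (-9993 + 787)) + U = (-4792 + (-9993 + 787)) - 6191/140568 = (-4792 - 9206) - 6191/140568 = -13998 - 6191/140568 = -1967677055/140568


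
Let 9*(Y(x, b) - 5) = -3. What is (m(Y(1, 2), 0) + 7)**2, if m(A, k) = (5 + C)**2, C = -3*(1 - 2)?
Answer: 5041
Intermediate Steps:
Y(x, b) = 14/3 (Y(x, b) = 5 + (1/9)*(-3) = 5 - 1/3 = 14/3)
C = 3 (C = -3*(-1) = 3)
m(A, k) = 64 (m(A, k) = (5 + 3)**2 = 8**2 = 64)
(m(Y(1, 2), 0) + 7)**2 = (64 + 7)**2 = 71**2 = 5041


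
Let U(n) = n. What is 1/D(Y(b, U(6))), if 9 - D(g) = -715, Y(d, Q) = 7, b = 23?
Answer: 1/724 ≈ 0.0013812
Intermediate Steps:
D(g) = 724 (D(g) = 9 - 1*(-715) = 9 + 715 = 724)
1/D(Y(b, U(6))) = 1/724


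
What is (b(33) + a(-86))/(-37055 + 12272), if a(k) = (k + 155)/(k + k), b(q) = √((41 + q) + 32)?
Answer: 23/1420892 - √106/24783 ≈ -0.00039924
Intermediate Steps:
b(q) = √(73 + q)
a(k) = (155 + k)/(2*k) (a(k) = (155 + k)/((2*k)) = (155 + k)*(1/(2*k)) = (155 + k)/(2*k))
(b(33) + a(-86))/(-37055 + 12272) = (√(73 + 33) + (½)*(155 - 86)/(-86))/(-37055 + 12272) = (√106 + (½)*(-1/86)*69)/(-24783) = (√106 - 69/172)*(-1/24783) = (-69/172 + √106)*(-1/24783) = 23/1420892 - √106/24783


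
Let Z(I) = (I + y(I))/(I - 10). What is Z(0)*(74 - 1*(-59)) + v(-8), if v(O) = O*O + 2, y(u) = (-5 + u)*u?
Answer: 66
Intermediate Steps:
y(u) = u*(-5 + u)
Z(I) = (I + I*(-5 + I))/(-10 + I) (Z(I) = (I + I*(-5 + I))/(I - 10) = (I + I*(-5 + I))/(-10 + I))
v(O) = 2 + O² (v(O) = O² + 2 = 2 + O²)
Z(0)*(74 - 1*(-59)) + v(-8) = (0*(-4 + 0)/(-10 + 0))*(74 - 1*(-59)) + (2 + (-8)²) = (0*(-4)/(-10))*(74 + 59) + (2 + 64) = (0*(-⅒)*(-4))*133 + 66 = 0*133 + 66 = 0 + 66 = 66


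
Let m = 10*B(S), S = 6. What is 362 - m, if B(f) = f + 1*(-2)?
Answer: 322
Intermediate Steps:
B(f) = -2 + f (B(f) = f - 2 = -2 + f)
m = 40 (m = 10*(-2 + 6) = 10*4 = 40)
362 - m = 362 - 1*40 = 362 - 40 = 322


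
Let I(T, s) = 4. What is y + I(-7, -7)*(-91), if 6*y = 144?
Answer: -340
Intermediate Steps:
y = 24 (y = (1/6)*144 = 24)
y + I(-7, -7)*(-91) = 24 + 4*(-91) = 24 - 364 = -340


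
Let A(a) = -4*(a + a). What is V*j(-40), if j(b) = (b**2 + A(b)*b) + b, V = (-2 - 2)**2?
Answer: -179840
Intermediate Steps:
V = 16 (V = (-4)**2 = 16)
A(a) = -8*a
j(b) = b - 7*b**2 (j(b) = (b**2 + (-8*b)*b) + b = (b**2 - 8*b**2) + b = -7*b**2 + b = b - 7*b**2)
V*j(-40) = 16*(-40*(1 - 7*(-40))) = 16*(-40*(1 + 280)) = 16*(-40*281) = 16*(-11240) = -179840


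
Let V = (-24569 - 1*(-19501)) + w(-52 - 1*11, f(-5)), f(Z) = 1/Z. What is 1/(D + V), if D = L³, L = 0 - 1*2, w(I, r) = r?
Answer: -5/25381 ≈ -0.00019700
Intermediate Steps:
L = -2 (L = 0 - 2 = -2)
V = -25341/5 (V = (-24569 - 1*(-19501)) + 1/(-5) = (-24569 + 19501) - ⅕ = -5068 - ⅕ = -25341/5 ≈ -5068.2)
D = -8 (D = (-2)³ = -8)
1/(D + V) = 1/(-8 - 25341/5) = 1/(-25381/5) = -5/25381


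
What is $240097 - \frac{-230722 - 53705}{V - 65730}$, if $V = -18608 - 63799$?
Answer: $\frac{1077786814}{4489} \approx 2.401 \cdot 10^{5}$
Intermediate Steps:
$V = -82407$ ($V = -18608 - 63799 = -82407$)
$240097 - \frac{-230722 - 53705}{V - 65730} = 240097 - \frac{-230722 - 53705}{-82407 - 65730} = 240097 - - \frac{284427}{-148137} = 240097 - \left(-284427\right) \left(- \frac{1}{148137}\right) = 240097 - \frac{8619}{4489} = \frac{1077786814}{4489}$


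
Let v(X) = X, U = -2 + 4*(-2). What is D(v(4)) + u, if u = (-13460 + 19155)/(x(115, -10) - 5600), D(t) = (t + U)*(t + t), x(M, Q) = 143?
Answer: -15743/321 ≈ -49.044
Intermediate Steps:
U = -10 (U = -2 - 8 = -10)
D(t) = 2*t*(-10 + t) (D(t) = (t - 10)*(t + t) = (-10 + t)*(2*t) = 2*t*(-10 + t))
u = -335/321 (u = (-13460 + 19155)/(143 - 5600) = 5695/(-5457) = 5695*(-1/5457) = -335/321 ≈ -1.0436)
D(v(4)) + u = 2*4*(-10 + 4) - 335/321 = 2*4*(-6) - 335/321 = -48 - 335/321 = -15743/321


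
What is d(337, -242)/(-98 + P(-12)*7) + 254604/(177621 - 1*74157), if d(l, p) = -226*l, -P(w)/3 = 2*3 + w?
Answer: -82009336/30177 ≈ -2717.6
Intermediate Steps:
P(w) = -18 - 3*w (P(w) = -3*(2*3 + w) = -3*(6 + w) = -18 - 3*w)
d(337, -242)/(-98 + P(-12)*7) + 254604/(177621 - 1*74157) = (-226*337)/(-98 + (-18 - 3*(-12))*7) + 254604/(177621 - 1*74157) = -76162/(-98 + (-18 + 36)*7) + 254604/(177621 - 74157) = -76162/(-98 + 18*7) + 254604/103464 = -76162/(-98 + 126) + 254604*(1/103464) = -76162/28 + 21217/8622 = -76162*1/28 + 21217/8622 = -38081/14 + 21217/8622 = -82009336/30177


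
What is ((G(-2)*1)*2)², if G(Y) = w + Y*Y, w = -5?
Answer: 4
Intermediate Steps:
G(Y) = -5 + Y² (G(Y) = -5 + Y*Y = -5 + Y²)
((G(-2)*1)*2)² = (((-5 + (-2)²)*1)*2)² = (((-5 + 4)*1)*2)² = (-1*1*2)² = (-1*2)² = (-2)² = 4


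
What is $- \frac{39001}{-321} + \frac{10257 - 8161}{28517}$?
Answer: $\frac{1112864333}{9153957} \approx 121.57$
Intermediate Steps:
$- \frac{39001}{-321} + \frac{10257 - 8161}{28517} = \left(-39001\right) \left(- \frac{1}{321}\right) + \left(10257 - 8161\right) \frac{1}{28517} = \frac{39001}{321} + 2096 \cdot \frac{1}{28517} = \frac{39001}{321} + \frac{2096}{28517} = \frac{1112864333}{9153957}$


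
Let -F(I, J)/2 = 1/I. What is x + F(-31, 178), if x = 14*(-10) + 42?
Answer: -3036/31 ≈ -97.935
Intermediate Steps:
F(I, J) = -2/I
x = -98 (x = -140 + 42 = -98)
x + F(-31, 178) = -98 - 2/(-31) = -98 - 2*(-1/31) = -98 + 2/31 = -3036/31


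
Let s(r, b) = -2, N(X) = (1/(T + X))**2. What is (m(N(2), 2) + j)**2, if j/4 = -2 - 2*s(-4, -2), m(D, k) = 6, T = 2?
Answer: 196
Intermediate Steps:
N(X) = (2 + X)**(-2) (N(X) = (1/(2 + X))**2 = (2 + X)**(-2))
j = 8 (j = 4*(-2 - 2*(-2)) = 4*(-2 + 4) = 4*2 = 8)
(m(N(2), 2) + j)**2 = (6 + 8)**2 = 14**2 = 196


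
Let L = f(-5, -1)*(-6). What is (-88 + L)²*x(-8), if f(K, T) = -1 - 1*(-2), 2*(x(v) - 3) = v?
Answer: -8836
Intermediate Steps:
x(v) = 3 + v/2
f(K, T) = 1 (f(K, T) = -1 + 2 = 1)
L = -6 (L = 1*(-6) = -6)
(-88 + L)²*x(-8) = (-88 - 6)²*(3 + (½)*(-8)) = (-94)²*(3 - 4) = 8836*(-1) = -8836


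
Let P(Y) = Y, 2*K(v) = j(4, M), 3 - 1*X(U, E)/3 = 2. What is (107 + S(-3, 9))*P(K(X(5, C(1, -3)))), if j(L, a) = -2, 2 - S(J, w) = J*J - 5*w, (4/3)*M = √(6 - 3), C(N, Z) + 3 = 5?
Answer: -145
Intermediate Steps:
C(N, Z) = 2 (C(N, Z) = -3 + 5 = 2)
X(U, E) = 3 (X(U, E) = 9 - 3*2 = 9 - 6 = 3)
M = 3*√3/4 (M = 3*√(6 - 3)/4 = 3*√3/4 ≈ 1.2990)
S(J, w) = 2 - J² + 5*w (S(J, w) = 2 - (J*J - 5*w) = 2 - (J² - 5*w) = 2 + (-J² + 5*w) = 2 - J² + 5*w)
K(v) = -1 (K(v) = (½)*(-2) = -1)
(107 + S(-3, 9))*P(K(X(5, C(1, -3)))) = (107 + (2 - 1*(-3)² + 5*9))*(-1) = (107 + (2 - 1*9 + 45))*(-1) = (107 + (2 - 9 + 45))*(-1) = (107 + 38)*(-1) = 145*(-1) = -145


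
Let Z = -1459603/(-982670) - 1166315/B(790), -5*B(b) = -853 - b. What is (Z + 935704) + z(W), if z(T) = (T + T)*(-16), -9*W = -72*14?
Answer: 1499204614459679/1614526810 ≈ 9.2857e+5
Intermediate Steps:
W = 112 (W = -(-8)*14 = -⅑*(-1008) = 112)
z(T) = -32*T (z(T) = (2*T)*(-16) = -32*T)
B(b) = 853/5 + b/5 (B(b) = -(-853 - b)/5 = 853/5 + b/5)
Z = -5728115677521/1614526810 (Z = -1459603/(-982670) - 1166315/(853/5 + (⅕)*790) = -1459603*(-1/982670) - 1166315/(853/5 + 158) = 1459603/982670 - 1166315/1643/5 = 1459603/982670 - 1166315*5/1643 = 1459603/982670 - 5831575/1643 = -5728115677521/1614526810 ≈ -3547.9)
(Z + 935704) + z(W) = (-5728115677521/1614526810 + 935704) - 32*112 = 1504991078546719/1614526810 - 3584 = 1499204614459679/1614526810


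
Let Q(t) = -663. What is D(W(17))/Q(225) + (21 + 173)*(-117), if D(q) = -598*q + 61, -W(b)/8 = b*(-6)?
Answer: -14560867/663 ≈ -21962.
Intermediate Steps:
W(b) = 48*b (W(b) = -8*b*(-6) = -(-48)*b = 48*b)
D(q) = 61 - 598*q
D(W(17))/Q(225) + (21 + 173)*(-117) = (61 - 28704*17)/(-663) + (21 + 173)*(-117) = (61 - 598*816)*(-1/663) + 194*(-117) = (61 - 487968)*(-1/663) - 22698 = -487907*(-1/663) - 22698 = 487907/663 - 22698 = -14560867/663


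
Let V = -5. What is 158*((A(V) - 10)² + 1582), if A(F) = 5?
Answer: 253906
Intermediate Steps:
158*((A(V) - 10)² + 1582) = 158*((5 - 10)² + 1582) = 158*((-5)² + 1582) = 158*(25 + 1582) = 158*1607 = 253906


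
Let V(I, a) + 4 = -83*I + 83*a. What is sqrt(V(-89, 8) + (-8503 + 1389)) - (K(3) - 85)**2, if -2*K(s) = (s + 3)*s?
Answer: -8836 + sqrt(933) ≈ -8805.5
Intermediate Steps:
K(s) = -s*(3 + s)/2 (K(s) = -(s + 3)*s/2 = -(3 + s)*s/2 = -s*(3 + s)/2)
V(I, a) = -4 - 83*I + 83*a (V(I, a) = -4 + (-83*I + 83*a) = -4 - 83*I + 83*a)
sqrt(V(-89, 8) + (-8503 + 1389)) - (K(3) - 85)**2 = sqrt((-4 - 83*(-89) + 83*8) + (-8503 + 1389)) - (-1/2*3*(3 + 3) - 85)**2 = sqrt((-4 + 7387 + 664) - 7114) - (-1/2*3*6 - 85)**2 = sqrt(8047 - 7114) - (-9 - 85)**2 = sqrt(933) - 1*(-94)**2 = sqrt(933) - 1*8836 = sqrt(933) - 8836 = -8836 + sqrt(933)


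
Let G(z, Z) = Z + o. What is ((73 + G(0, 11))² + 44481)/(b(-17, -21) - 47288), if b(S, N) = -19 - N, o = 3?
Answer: -8675/7881 ≈ -1.1007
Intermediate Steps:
G(z, Z) = 3 + Z (G(z, Z) = Z + 3 = 3 + Z)
((73 + G(0, 11))² + 44481)/(b(-17, -21) - 47288) = ((73 + (3 + 11))² + 44481)/((-19 - 1*(-21)) - 47288) = ((73 + 14)² + 44481)/((-19 + 21) - 47288) = (87² + 44481)/(2 - 47288) = (7569 + 44481)/(-47286) = 52050*(-1/47286) = -8675/7881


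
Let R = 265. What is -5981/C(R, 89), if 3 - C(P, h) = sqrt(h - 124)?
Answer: -17943/44 - 5981*I*sqrt(35)/44 ≈ -407.8 - 804.18*I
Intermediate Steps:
C(P, h) = 3 - sqrt(-124 + h) (C(P, h) = 3 - sqrt(h - 124) = 3 - sqrt(-124 + h))
-5981/C(R, 89) = -5981/(3 - sqrt(-124 + 89)) = -5981/(3 - sqrt(-35)) = -5981/(3 - I*sqrt(35))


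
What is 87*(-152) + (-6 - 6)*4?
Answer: -13272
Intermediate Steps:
87*(-152) + (-6 - 6)*4 = -13224 - 12*4 = -13224 - 48 = -13272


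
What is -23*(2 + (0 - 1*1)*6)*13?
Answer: 1196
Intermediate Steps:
-23*(2 + (0 - 1*1)*6)*13 = -23*(2 + (0 - 1)*6)*13 = -23*(2 - 1*6)*13 = -23*(2 - 6)*13 = -23*(-4)*13 = 92*13 = 1196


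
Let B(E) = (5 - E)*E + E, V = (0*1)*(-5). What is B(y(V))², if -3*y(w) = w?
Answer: 0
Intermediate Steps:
V = 0 (V = 0*(-5) = 0)
y(w) = -w/3
B(E) = E + E*(5 - E) (B(E) = E*(5 - E) + E = E + E*(5 - E))
B(y(V))² = ((-⅓*0)*(6 - (-1)*0/3))² = (0*(6 - 1*0))² = (0*(6 + 0))² = (0*6)² = 0² = 0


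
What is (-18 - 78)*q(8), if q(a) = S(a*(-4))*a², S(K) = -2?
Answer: 12288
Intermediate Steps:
q(a) = -2*a²
(-18 - 78)*q(8) = (-18 - 78)*(-2*8²) = -(-192)*64 = -96*(-128) = 12288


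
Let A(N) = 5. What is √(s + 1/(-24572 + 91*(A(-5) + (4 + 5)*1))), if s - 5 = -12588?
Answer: I*√6830012208030/23298 ≈ 112.17*I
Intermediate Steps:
s = -12583 (s = 5 - 12588 = -12583)
√(s + 1/(-24572 + 91*(A(-5) + (4 + 5)*1))) = √(-12583 + 1/(-24572 + 91*(5 + (4 + 5)*1))) = √(-12583 + 1/(-24572 + 91*(5 + 9*1))) = √(-12583 + 1/(-24572 + 91*(5 + 9))) = √(-12583 + 1/(-24572 + 91*14)) = √(-12583 + 1/(-24572 + 1274)) = √(-12583 + 1/(-23298)) = √(-12583 - 1/23298) = √(-293158735/23298) = I*√6830012208030/23298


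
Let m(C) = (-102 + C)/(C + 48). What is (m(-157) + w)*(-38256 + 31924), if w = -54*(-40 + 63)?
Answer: 855573508/109 ≈ 7.8493e+6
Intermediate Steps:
w = -1242 (w = -54*23 = -1242)
m(C) = (-102 + C)/(48 + C)
(m(-157) + w)*(-38256 + 31924) = ((-102 - 157)/(48 - 157) - 1242)*(-38256 + 31924) = (-259/(-109) - 1242)*(-6332) = (-1/109*(-259) - 1242)*(-6332) = (259/109 - 1242)*(-6332) = -135119/109*(-6332) = 855573508/109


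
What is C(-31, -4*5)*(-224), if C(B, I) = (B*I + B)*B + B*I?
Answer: 3951136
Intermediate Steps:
C(B, I) = B*I + B*(B + B*I) (C(B, I) = (B + B*I)*B + B*I = B*(B + B*I) + B*I = B*I + B*(B + B*I))
C(-31, -4*5)*(-224) = -31*(-31 - 4*5 - (-124)*5)*(-224) = -31*(-31 - 20 - 31*(-20))*(-224) = -31*(-31 - 20 + 620)*(-224) = -31*569*(-224) = -17639*(-224) = 3951136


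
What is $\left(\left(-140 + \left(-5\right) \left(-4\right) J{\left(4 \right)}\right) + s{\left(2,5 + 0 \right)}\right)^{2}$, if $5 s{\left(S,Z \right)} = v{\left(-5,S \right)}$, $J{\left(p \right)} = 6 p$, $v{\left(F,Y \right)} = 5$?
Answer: $116281$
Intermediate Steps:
$s{\left(S,Z \right)} = 1$ ($s{\left(S,Z \right)} = \frac{1}{5} \cdot 5 = 1$)
$\left(\left(-140 + \left(-5\right) \left(-4\right) J{\left(4 \right)}\right) + s{\left(2,5 + 0 \right)}\right)^{2} = \left(\left(-140 + \left(-5\right) \left(-4\right) 6 \cdot 4\right) + 1\right)^{2} = \left(\left(-140 + 20 \cdot 24\right) + 1\right)^{2} = \left(\left(-140 + 480\right) + 1\right)^{2} = \left(340 + 1\right)^{2} = 341^{2} = 116281$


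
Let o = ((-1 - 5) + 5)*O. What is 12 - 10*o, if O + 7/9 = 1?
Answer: 128/9 ≈ 14.222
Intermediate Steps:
O = 2/9 (O = -7/9 + 1 = 2/9 ≈ 0.22222)
o = -2/9 (o = ((-1 - 5) + 5)*(2/9) = (-6 + 5)*(2/9) = -1*2/9 = -2/9 ≈ -0.22222)
12 - 10*o = 12 - 10*(-2/9) = 12 + 20/9 = 128/9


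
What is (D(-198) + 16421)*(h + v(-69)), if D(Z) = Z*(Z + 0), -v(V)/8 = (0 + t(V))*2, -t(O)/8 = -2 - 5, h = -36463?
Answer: -2078094375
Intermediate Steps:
t(O) = 56 (t(O) = -8*(-2 - 5) = -8*(-7) = 56)
v(V) = -896 (v(V) = -8*(0 + 56)*2 = -448*2 = -8*112 = -896)
D(Z) = Z**2 (D(Z) = Z*Z = Z**2)
(D(-198) + 16421)*(h + v(-69)) = ((-198)**2 + 16421)*(-36463 - 896) = (39204 + 16421)*(-37359) = 55625*(-37359) = -2078094375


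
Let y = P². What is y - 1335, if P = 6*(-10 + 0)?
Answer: 2265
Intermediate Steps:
P = -60 (P = 6*(-10) = -60)
y = 3600 (y = (-60)² = 3600)
y - 1335 = 3600 - 1335 = 2265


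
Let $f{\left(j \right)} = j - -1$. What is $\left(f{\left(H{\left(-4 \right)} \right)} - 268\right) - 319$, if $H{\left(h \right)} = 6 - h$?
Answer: $-576$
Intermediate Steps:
$f{\left(j \right)} = 1 + j$ ($f{\left(j \right)} = j + 1 = 1 + j$)
$\left(f{\left(H{\left(-4 \right)} \right)} - 268\right) - 319 = \left(\left(1 + \left(6 - -4\right)\right) - 268\right) - 319 = \left(\left(1 + \left(6 + 4\right)\right) - 268\right) - 319 = \left(\left(1 + 10\right) - 268\right) - 319 = \left(11 - 268\right) - 319 = -257 - 319 = -576$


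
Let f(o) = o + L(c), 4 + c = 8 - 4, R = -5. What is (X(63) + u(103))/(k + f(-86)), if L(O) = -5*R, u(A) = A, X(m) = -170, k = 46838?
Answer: -67/46777 ≈ -0.0014323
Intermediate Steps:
c = 0 (c = -4 + (8 - 4) = -4 + 4 = 0)
L(O) = 25 (L(O) = -5*(-5) = 25)
f(o) = 25 + o (f(o) = o + 25 = 25 + o)
(X(63) + u(103))/(k + f(-86)) = (-170 + 103)/(46838 + (25 - 86)) = -67/(46838 - 61) = -67/46777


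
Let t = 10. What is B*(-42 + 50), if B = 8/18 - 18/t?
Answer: -488/45 ≈ -10.844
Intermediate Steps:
B = -61/45 (B = 8/18 - 18/10 = 8*(1/18) - 18*1/10 = 4/9 - 9/5 = -61/45 ≈ -1.3556)
B*(-42 + 50) = -61*(-42 + 50)/45 = -61/45*8 = -488/45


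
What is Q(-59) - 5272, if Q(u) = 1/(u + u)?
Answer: -622097/118 ≈ -5272.0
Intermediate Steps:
Q(u) = 1/(2*u)
Q(-59) - 5272 = (1/2)/(-59) - 5272 = (1/2)*(-1/59) - 5272 = -1/118 - 5272 = -622097/118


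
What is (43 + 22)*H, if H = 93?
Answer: 6045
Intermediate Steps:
(43 + 22)*H = (43 + 22)*93 = 65*93 = 6045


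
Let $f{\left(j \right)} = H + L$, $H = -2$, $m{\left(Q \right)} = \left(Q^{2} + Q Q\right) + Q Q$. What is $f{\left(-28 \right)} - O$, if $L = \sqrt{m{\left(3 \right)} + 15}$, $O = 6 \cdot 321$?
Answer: $-1928 + \sqrt{42} \approx -1921.5$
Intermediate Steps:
$m{\left(Q \right)} = 3 Q^{2}$ ($m{\left(Q \right)} = \left(Q^{2} + Q^{2}\right) + Q^{2} = 2 Q^{2} + Q^{2} = 3 Q^{2}$)
$O = 1926$
$L = \sqrt{42}$ ($L = \sqrt{3 \cdot 3^{2} + 15} = \sqrt{3 \cdot 9 + 15} = \sqrt{27 + 15} = \sqrt{42} \approx 6.4807$)
$f{\left(j \right)} = -2 + \sqrt{42}$
$f{\left(-28 \right)} - O = \left(-2 + \sqrt{42}\right) - 1926 = -1928 + \sqrt{42}$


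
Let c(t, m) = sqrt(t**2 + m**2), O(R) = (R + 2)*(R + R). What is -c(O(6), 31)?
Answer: -sqrt(10177) ≈ -100.88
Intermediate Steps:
O(R) = 2*R*(2 + R) (O(R) = (2 + R)*(2*R) = 2*R*(2 + R))
c(t, m) = sqrt(m**2 + t**2)
-c(O(6), 31) = -sqrt(31**2 + (2*6*(2 + 6))**2) = -sqrt(961 + (2*6*8)**2) = -sqrt(961 + 96**2) = -sqrt(961 + 9216) = -sqrt(10177)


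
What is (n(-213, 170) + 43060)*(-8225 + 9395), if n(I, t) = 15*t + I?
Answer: 53114490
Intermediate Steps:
n(I, t) = I + 15*t
(n(-213, 170) + 43060)*(-8225 + 9395) = ((-213 + 15*170) + 43060)*(-8225 + 9395) = ((-213 + 2550) + 43060)*1170 = (2337 + 43060)*1170 = 45397*1170 = 53114490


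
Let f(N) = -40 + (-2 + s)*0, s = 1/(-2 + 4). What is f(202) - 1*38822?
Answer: -38862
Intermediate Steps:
s = ½ (s = 1/2 = ½ ≈ 0.50000)
f(N) = -40 (f(N) = -40 + (-2 + ½)*0 = -40 - 3/2*0 = -40 + 0 = -40)
f(202) - 1*38822 = -40 - 1*38822 = -40 - 38822 = -38862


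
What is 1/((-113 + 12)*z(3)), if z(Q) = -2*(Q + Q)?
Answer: 1/1212 ≈ 0.00082508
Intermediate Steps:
z(Q) = -4*Q
1/((-113 + 12)*z(3)) = 1/((-113 + 12)*(-4*3)) = 1/(-101*(-12)) = 1/1212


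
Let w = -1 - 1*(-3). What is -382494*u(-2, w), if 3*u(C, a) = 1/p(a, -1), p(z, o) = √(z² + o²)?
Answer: -127498*√5/5 ≈ -57019.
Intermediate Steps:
w = 2 (w = -1 + 3 = 2)
p(z, o) = √(o² + z²)
u(C, a) = 1/(3*√(1 + a²)) (u(C, a) = 1/(3*(√((-1)² + a²))) = 1/(3*(√(1 + a²))) = 1/(3*√(1 + a²)))
-382494*u(-2, w) = -127498/√(1 + 2²) = -127498/√(1 + 4) = -127498/√5 = -127498*√5/5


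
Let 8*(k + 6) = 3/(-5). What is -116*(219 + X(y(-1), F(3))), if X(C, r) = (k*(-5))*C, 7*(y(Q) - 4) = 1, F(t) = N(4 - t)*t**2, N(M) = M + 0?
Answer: -560019/14 ≈ -40001.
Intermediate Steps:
N(M) = M
F(t) = t**2*(4 - t) (F(t) = (4 - t)*t**2 = t**2*(4 - t))
k = -243/40 (k = -6 + (3/(-5))/8 = -6 + (3*(-1/5))/8 = -6 + (1/8)*(-3/5) = -6 - 3/40 = -243/40 ≈ -6.0750)
y(Q) = 29/7 (y(Q) = 4 + (1/7)*1 = 4 + 1/7 = 29/7)
X(C, r) = 243*C/8 (X(C, r) = (-243/40*(-5))*C = 243*C/8)
-116*(219 + X(y(-1), F(3))) = -116*(219 + (243/8)*(29/7)) = -116*(219 + 7047/56) = -116*19311/56 = -560019/14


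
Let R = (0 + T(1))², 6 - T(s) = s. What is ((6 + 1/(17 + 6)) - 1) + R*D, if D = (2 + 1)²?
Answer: 5291/23 ≈ 230.04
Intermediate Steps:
T(s) = 6 - s
D = 9 (D = 3² = 9)
R = 25 (R = (0 + (6 - 1*1))² = (0 + (6 - 1))² = (0 + 5)² = 5² = 25)
((6 + 1/(17 + 6)) - 1) + R*D = ((6 + 1/(17 + 6)) - 1) + 25*9 = ((6 + 1/23) - 1) + 225 = (139/23 - 1) + 225 = 116/23 + 225 = 5291/23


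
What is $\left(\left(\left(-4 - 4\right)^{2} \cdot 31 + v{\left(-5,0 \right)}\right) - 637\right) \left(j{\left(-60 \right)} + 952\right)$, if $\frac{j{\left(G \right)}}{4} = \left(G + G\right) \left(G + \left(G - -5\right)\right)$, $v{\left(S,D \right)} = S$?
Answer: $75355984$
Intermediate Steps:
$j{\left(G \right)} = 8 G \left(5 + 2 G\right)$ ($j{\left(G \right)} = 4 \left(G + G\right) \left(G + \left(G - -5\right)\right) = 4 \cdot 2 G \left(G + \left(G + 5\right)\right) = 4 \cdot 2 G \left(G + \left(5 + G\right)\right) = 4 \cdot 2 G \left(5 + 2 G\right) = 8 G \left(5 + 2 G\right)$)
$\left(\left(\left(-4 - 4\right)^{2} \cdot 31 + v{\left(-5,0 \right)}\right) - 637\right) \left(j{\left(-60 \right)} + 952\right) = \left(\left(\left(-4 - 4\right)^{2} \cdot 31 - 5\right) - 637\right) \left(8 \left(-60\right) \left(5 + 2 \left(-60\right)\right) + 952\right) = \left(\left(\left(-8\right)^{2} \cdot 31 - 5\right) - 637\right) \left(8 \left(-60\right) \left(5 - 120\right) + 952\right) = \left(\left(64 \cdot 31 - 5\right) - 637\right) \left(8 \left(-60\right) \left(-115\right) + 952\right) = \left(\left(1984 - 5\right) - 637\right) \left(55200 + 952\right) = \left(1979 - 637\right) 56152 = 1342 \cdot 56152 = 75355984$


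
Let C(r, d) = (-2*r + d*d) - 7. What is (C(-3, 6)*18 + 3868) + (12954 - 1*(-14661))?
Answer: 32113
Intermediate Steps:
C(r, d) = -7 + d**2 - 2*r (C(r, d) = (-2*r + d**2) - 7 = (d**2 - 2*r) - 7 = -7 + d**2 - 2*r)
(C(-3, 6)*18 + 3868) + (12954 - 1*(-14661)) = ((-7 + 6**2 - 2*(-3))*18 + 3868) + (12954 - 1*(-14661)) = ((-7 + 36 + 6)*18 + 3868) + (12954 + 14661) = (35*18 + 3868) + 27615 = (630 + 3868) + 27615 = 4498 + 27615 = 32113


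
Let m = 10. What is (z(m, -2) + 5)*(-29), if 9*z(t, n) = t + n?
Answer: -1537/9 ≈ -170.78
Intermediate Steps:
z(t, n) = n/9 + t/9 (z(t, n) = (t + n)/9 = (n + t)/9 = n/9 + t/9)
(z(m, -2) + 5)*(-29) = (((⅑)*(-2) + (⅑)*10) + 5)*(-29) = ((-2/9 + 10/9) + 5)*(-29) = (8/9 + 5)*(-29) = (53/9)*(-29) = -1537/9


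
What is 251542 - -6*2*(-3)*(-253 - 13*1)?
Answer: 261118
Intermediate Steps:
251542 - -6*2*(-3)*(-253 - 13*1) = 251542 - (-12*(-3))*(-253 - 13) = 251542 - 36*(-266) = 251542 - 1*(-9576) = 251542 + 9576 = 261118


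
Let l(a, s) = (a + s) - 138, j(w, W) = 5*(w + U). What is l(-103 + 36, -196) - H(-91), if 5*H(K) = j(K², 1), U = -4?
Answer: -8678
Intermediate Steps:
j(w, W) = -20 + 5*w (j(w, W) = 5*(w - 4) = 5*(-4 + w) = -20 + 5*w)
l(a, s) = -138 + a + s
H(K) = -4 + K² (H(K) = (-20 + 5*K²)/5 = -4 + K²)
l(-103 + 36, -196) - H(-91) = (-138 + (-103 + 36) - 196) - (-4 + (-91)²) = (-138 - 67 - 196) - (-4 + 8281) = -401 - 1*8277 = -401 - 8277 = -8678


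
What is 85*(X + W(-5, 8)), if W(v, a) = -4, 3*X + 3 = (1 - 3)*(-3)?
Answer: -255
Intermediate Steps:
X = 1 (X = -1 + ((1 - 3)*(-3))/3 = -1 + (-2*(-3))/3 = -1 + (⅓)*6 = -1 + 2 = 1)
85*(X + W(-5, 8)) = 85*(1 - 4) = 85*(-3) = -255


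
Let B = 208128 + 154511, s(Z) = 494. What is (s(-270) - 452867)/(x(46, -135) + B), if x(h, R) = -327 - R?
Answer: -452373/362447 ≈ -1.2481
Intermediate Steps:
B = 362639
(s(-270) - 452867)/(x(46, -135) + B) = (494 - 452867)/((-327 - 1*(-135)) + 362639) = -452373/((-327 + 135) + 362639) = -452373/(-192 + 362639) = -452373/362447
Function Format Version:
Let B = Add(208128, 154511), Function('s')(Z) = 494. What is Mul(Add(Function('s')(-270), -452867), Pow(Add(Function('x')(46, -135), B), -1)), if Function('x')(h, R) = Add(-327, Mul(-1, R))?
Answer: Rational(-452373, 362447) ≈ -1.2481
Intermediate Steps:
B = 362639
Mul(Add(Function('s')(-270), -452867), Pow(Add(Function('x')(46, -135), B), -1)) = Mul(Add(494, -452867), Pow(Add(Add(-327, Mul(-1, -135)), 362639), -1)) = Mul(-452373, Pow(Add(Add(-327, 135), 362639), -1)) = Mul(-452373, Pow(Add(-192, 362639), -1)) = Mul(-452373, Pow(362447, -1)) = Mul(-452373, Rational(1, 362447)) = Rational(-452373, 362447)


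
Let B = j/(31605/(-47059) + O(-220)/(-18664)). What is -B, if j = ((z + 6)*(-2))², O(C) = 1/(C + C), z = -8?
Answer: 6183296599040/259545269741 ≈ 23.824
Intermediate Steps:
O(C) = 1/(2*C)
j = 16 (j = ((-8 + 6)*(-2))² = (-2*(-2))² = 4² = 16)
B = -6183296599040/259545269741 (B = 16/(31605/(-47059) + ((½)/(-220))/(-18664)) = 16/(31605*(-1/47059) + ((½)*(-1/220))*(-1/18664)) = 16/(-31605/47059 - 1/440*(-1/18664)) = 16/(-31605/47059 + 1/8212160) = 16/(-259545269741/386456037440) = 16*(-386456037440/259545269741) = -6183296599040/259545269741 ≈ -23.824)
-B = -1*(-6183296599040/259545269741) = 6183296599040/259545269741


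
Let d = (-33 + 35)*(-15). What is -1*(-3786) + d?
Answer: 3756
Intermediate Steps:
d = -30 (d = 2*(-15) = -30)
-1*(-3786) + d = -1*(-3786) - 30 = 3786 - 30 = 3756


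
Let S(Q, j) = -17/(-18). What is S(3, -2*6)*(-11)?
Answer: -187/18 ≈ -10.389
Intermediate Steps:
S(Q, j) = 17/18 (S(Q, j) = -17*(-1/18) = 17/18)
S(3, -2*6)*(-11) = (17/18)*(-11) = -187/18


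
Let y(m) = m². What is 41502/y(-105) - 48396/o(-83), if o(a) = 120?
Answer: -2936587/7350 ≈ -399.54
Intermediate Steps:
41502/y(-105) - 48396/o(-83) = 41502/((-105)²) - 48396/120 = 41502/11025 - 48396*1/120 = 41502*(1/11025) - 4033/10 = 13834/3675 - 4033/10 = -2936587/7350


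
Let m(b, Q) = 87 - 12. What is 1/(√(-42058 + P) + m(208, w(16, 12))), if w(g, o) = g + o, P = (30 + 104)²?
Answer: 25/9909 - I*√2678/9909 ≈ 0.002523 - 0.0052225*I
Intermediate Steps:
P = 17956 (P = 134² = 17956)
m(b, Q) = 75
1/(√(-42058 + P) + m(208, w(16, 12))) = 1/(√(-42058 + 17956) + 75) = 1/(√(-24102) + 75) = 1/(3*I*√2678 + 75) = 1/(75 + 3*I*√2678)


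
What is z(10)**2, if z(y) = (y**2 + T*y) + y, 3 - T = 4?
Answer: 10000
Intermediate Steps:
T = -1 (T = 3 - 1*4 = 3 - 4 = -1)
z(y) = y**2 (z(y) = (y**2 - y) + y = y**2)
z(10)**2 = (10**2)**2 = 100**2 = 10000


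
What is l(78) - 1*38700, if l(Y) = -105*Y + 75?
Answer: -46815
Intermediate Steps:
l(Y) = 75 - 105*Y
l(78) - 1*38700 = (75 - 105*78) - 1*38700 = (75 - 8190) - 38700 = -8115 - 38700 = -46815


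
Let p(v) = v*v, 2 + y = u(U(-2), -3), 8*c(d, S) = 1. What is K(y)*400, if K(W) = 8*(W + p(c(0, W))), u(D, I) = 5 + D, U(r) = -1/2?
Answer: 8050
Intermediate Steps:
c(d, S) = ⅛ (c(d, S) = (⅛)*1 = ⅛)
U(r) = -½ (U(r) = -1*½ = -½)
y = 5/2 (y = -2 + (5 - ½) = -2 + 9/2 = 5/2 ≈ 2.5000)
p(v) = v²
K(W) = ⅛ + 8*W (K(W) = 8*(W + (⅛)²) = 8*(W + 1/64) = 8*(1/64 + W) = ⅛ + 8*W)
K(y)*400 = (⅛ + 8*(5/2))*400 = (⅛ + 20)*400 = (161/8)*400 = 8050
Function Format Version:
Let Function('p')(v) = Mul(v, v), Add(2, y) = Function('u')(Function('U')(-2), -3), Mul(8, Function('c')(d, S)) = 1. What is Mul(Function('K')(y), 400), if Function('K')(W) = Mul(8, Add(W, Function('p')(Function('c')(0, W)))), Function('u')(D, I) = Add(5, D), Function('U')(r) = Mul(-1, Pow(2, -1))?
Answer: 8050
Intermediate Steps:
Function('c')(d, S) = Rational(1, 8) (Function('c')(d, S) = Mul(Rational(1, 8), 1) = Rational(1, 8))
Function('U')(r) = Rational(-1, 2) (Function('U')(r) = Mul(-1, Rational(1, 2)) = Rational(-1, 2))
y = Rational(5, 2) (y = Add(-2, Add(5, Rational(-1, 2))) = Add(-2, Rational(9, 2)) = Rational(5, 2) ≈ 2.5000)
Function('p')(v) = Pow(v, 2)
Function('K')(W) = Add(Rational(1, 8), Mul(8, W)) (Function('K')(W) = Mul(8, Add(W, Pow(Rational(1, 8), 2))) = Mul(8, Add(W, Rational(1, 64))) = Mul(8, Add(Rational(1, 64), W)) = Add(Rational(1, 8), Mul(8, W)))
Mul(Function('K')(y), 400) = Mul(Add(Rational(1, 8), Mul(8, Rational(5, 2))), 400) = Mul(Add(Rational(1, 8), 20), 400) = Mul(Rational(161, 8), 400) = 8050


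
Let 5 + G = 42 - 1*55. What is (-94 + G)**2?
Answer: 12544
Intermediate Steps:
G = -18 (G = -5 + (42 - 1*55) = -5 + (42 - 55) = -5 - 13 = -18)
(-94 + G)**2 = (-94 - 18)**2 = (-112)**2 = 12544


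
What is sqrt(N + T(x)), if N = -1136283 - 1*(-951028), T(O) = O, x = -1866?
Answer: I*sqrt(187121) ≈ 432.57*I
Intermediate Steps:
N = -185255 (N = -1136283 + 951028 = -185255)
sqrt(N + T(x)) = sqrt(-185255 - 1866) = sqrt(-187121) = I*sqrt(187121)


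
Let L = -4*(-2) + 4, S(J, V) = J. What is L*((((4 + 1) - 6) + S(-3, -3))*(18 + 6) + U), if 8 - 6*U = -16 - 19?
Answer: -1066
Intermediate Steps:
U = 43/6 (U = 4/3 - (-16 - 19)/6 = 4/3 - ⅙*(-35) = 4/3 + 35/6 = 43/6 ≈ 7.1667)
L = 12 (L = 8 + 4 = 12)
L*((((4 + 1) - 6) + S(-3, -3))*(18 + 6) + U) = 12*((((4 + 1) - 6) - 3)*(18 + 6) + 43/6) = 12*(((5 - 6) - 3)*24 + 43/6) = 12*((-1 - 3)*24 + 43/6) = 12*(-4*24 + 43/6) = 12*(-96 + 43/6) = 12*(-533/6) = -1066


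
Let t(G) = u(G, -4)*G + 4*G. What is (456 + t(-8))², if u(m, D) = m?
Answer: 238144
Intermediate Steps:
t(G) = G² + 4*G (t(G) = G*G + 4*G = G² + 4*G)
(456 + t(-8))² = (456 - 8*(4 - 8))² = (456 - 8*(-4))² = (456 + 32)² = 488² = 238144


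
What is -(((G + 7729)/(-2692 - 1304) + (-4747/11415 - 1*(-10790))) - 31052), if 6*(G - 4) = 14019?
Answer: 205415926541/10136520 ≈ 20265.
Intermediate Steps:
G = 4681/2 (G = 4 + (⅙)*14019 = 4 + 4673/2 = 4681/2 ≈ 2340.5)
-(((G + 7729)/(-2692 - 1304) + (-4747/11415 - 1*(-10790))) - 31052) = -(((4681/2 + 7729)/(-2692 - 1304) + (-4747/11415 - 1*(-10790))) - 31052) = -(((20139/2)/(-3996) + (-4747*1/11415 + 10790)) - 31052) = -(((20139/2)*(-1/3996) + (-4747/11415 + 10790)) - 31052) = -((-6713/2664 + 123163103/11415) - 31052) = -(109343292499/10136520 - 31052) = -1*(-205415926541/10136520) = 205415926541/10136520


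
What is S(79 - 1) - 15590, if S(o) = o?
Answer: -15512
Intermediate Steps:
S(79 - 1) - 15590 = (79 - 1) - 15590 = 78 - 15590 = -15512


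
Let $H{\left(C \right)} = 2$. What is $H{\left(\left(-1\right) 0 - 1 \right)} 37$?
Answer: $74$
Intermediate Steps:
$H{\left(\left(-1\right) 0 - 1 \right)} 37 = 2 \cdot 37 = 74$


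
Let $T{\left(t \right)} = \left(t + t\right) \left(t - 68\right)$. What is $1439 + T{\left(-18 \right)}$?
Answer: $4535$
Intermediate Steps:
$T{\left(t \right)} = 2 t \left(-68 + t\right)$
$1439 + T{\left(-18 \right)} = 1439 + 2 \left(-18\right) \left(-68 - 18\right) = 1439 + 2 \left(-18\right) \left(-86\right) = 1439 + 3096 = 4535$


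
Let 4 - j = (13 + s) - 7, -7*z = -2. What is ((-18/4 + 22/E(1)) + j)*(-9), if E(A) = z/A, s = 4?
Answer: -1197/2 ≈ -598.50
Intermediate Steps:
z = 2/7 (z = -⅐*(-2) = 2/7 ≈ 0.28571)
E(A) = 2/(7*A)
j = -6 (j = 4 - ((13 + 4) - 7) = 4 - (17 - 7) = 4 - 1*10 = 4 - 10 = -6)
((-18/4 + 22/E(1)) + j)*(-9) = ((-18/4 + 22/(((2/7)/1))) - 6)*(-9) = ((-18*¼ + 22/(((2/7)*1))) - 6)*(-9) = ((-9/2 + 22/(2/7)) - 6)*(-9) = ((-9/2 + 22*(7/2)) - 6)*(-9) = ((-9/2 + 77) - 6)*(-9) = (145/2 - 6)*(-9) = (133/2)*(-9) = -1197/2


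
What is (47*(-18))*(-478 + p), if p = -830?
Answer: 1106568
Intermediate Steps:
(47*(-18))*(-478 + p) = (47*(-18))*(-478 - 830) = -846*(-1308) = 1106568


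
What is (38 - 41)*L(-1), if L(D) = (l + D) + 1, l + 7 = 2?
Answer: 15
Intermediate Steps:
l = -5 (l = -7 + 2 = -5)
L(D) = -4 + D (L(D) = (-5 + D) + 1 = -4 + D)
(38 - 41)*L(-1) = (38 - 41)*(-4 - 1) = -3*(-5) = 15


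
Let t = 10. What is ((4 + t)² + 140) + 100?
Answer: 436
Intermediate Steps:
((4 + t)² + 140) + 100 = ((4 + 10)² + 140) + 100 = (14² + 140) + 100 = (196 + 140) + 100 = 336 + 100 = 436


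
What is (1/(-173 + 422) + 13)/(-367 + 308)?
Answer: -3238/14691 ≈ -0.22041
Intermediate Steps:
(1/(-173 + 422) + 13)/(-367 + 308) = (1/249 + 13)/(-59) = (1/249 + 13)*(-1/59) = (3238/249)*(-1/59) = -3238/14691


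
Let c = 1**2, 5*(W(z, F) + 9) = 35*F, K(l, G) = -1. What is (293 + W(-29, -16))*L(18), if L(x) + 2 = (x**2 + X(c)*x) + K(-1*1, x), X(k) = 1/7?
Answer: 389580/7 ≈ 55654.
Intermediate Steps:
W(z, F) = -9 + 7*F (W(z, F) = -9 + (35*F)/5 = -9 + 7*F)
c = 1
X(k) = 1/7
L(x) = -3 + x**2 + x/7 (L(x) = -2 + ((x**2 + x/7) - 1) = -2 + (-1 + x**2 + x/7) = -3 + x**2 + x/7)
(293 + W(-29, -16))*L(18) = (293 + (-9 + 7*(-16)))*(-3 + 18**2 + (1/7)*18) = (293 + (-9 - 112))*(-3 + 324 + 18/7) = (293 - 121)*(2265/7) = 172*(2265/7) = 389580/7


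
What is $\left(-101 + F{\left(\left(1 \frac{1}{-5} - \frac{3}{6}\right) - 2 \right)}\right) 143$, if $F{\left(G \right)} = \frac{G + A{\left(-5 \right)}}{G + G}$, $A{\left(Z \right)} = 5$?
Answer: $- \frac{783211}{54} \approx -14504.0$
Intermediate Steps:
$F{\left(G \right)} = \frac{5 + G}{2 G}$ ($F{\left(G \right)} = \frac{G + 5}{G + G} = \frac{5 + G}{2 G}$)
$\left(-101 + F{\left(\left(1 \frac{1}{-5} - \frac{3}{6}\right) - 2 \right)}\right) 143 = \left(-101 + \frac{5 + \left(\left(1 \frac{1}{-5} - \frac{3}{6}\right) - 2\right)}{2 \left(\left(1 \frac{1}{-5} - \frac{3}{6}\right) - 2\right)}\right) 143 = \left(-101 + \frac{5 + \left(\left(1 \left(- \frac{1}{5}\right) - \frac{1}{2}\right) - 2\right)}{2 \left(\left(1 \left(- \frac{1}{5}\right) - \frac{1}{2}\right) - 2\right)}\right) 143 = \left(-101 + \frac{5 - \frac{27}{10}}{2 \left(\left(- \frac{1}{5} - \frac{1}{2}\right) - 2\right)}\right) 143 = \left(-101 + \frac{5 - \frac{27}{10}}{2 \left(- \frac{7}{10} - 2\right)}\right) 143 = \left(-101 + \frac{5 - \frac{27}{10}}{2 \left(- \frac{27}{10}\right)}\right) 143 = \left(-101 + \frac{1}{2} \left(- \frac{10}{27}\right) \frac{23}{10}\right) 143 = \left(-101 - \frac{23}{54}\right) 143 = \left(- \frac{5477}{54}\right) 143 = - \frac{783211}{54}$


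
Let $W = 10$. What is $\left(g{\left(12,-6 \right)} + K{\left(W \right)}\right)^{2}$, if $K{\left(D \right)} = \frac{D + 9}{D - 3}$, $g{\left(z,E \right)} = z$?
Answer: $\frac{10609}{49} \approx 216.51$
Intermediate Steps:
$K{\left(D \right)} = \frac{9 + D}{-3 + D}$
$\left(g{\left(12,-6 \right)} + K{\left(W \right)}\right)^{2} = \left(12 + \frac{9 + 10}{-3 + 10}\right)^{2} = \left(12 + \frac{1}{7} \cdot 19\right)^{2} = \left(12 + \frac{19}{7}\right)^{2} = \left(\frac{103}{7}\right)^{2} = \frac{10609}{49}$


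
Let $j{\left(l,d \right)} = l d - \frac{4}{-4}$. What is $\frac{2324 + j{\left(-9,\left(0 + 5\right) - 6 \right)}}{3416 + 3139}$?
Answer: $\frac{778}{2185} \approx 0.35606$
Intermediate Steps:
$j{\left(l,d \right)} = 1 + d l$ ($j{\left(l,d \right)} = d l - -1 = d l + 1 = 1 + d l$)
$\frac{2324 + j{\left(-9,\left(0 + 5\right) - 6 \right)}}{3416 + 3139} = \frac{2324 + \left(1 + \left(\left(0 + 5\right) - 6\right) \left(-9\right)\right)}{3416 + 3139} = \frac{2324 + \left(1 + \left(5 - 6\right) \left(-9\right)\right)}{6555} = \left(2324 + \left(1 - -9\right)\right) \frac{1}{6555} = \left(2324 + \left(1 + 9\right)\right) \frac{1}{6555} = \left(2324 + 10\right) \frac{1}{6555} = 2334 \cdot \frac{1}{6555} = \frac{778}{2185}$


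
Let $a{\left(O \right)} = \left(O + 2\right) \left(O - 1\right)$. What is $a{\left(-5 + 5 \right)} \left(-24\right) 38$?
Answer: $1824$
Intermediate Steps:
$a{\left(O \right)} = \left(-1 + O\right) \left(2 + O\right)$ ($a{\left(O \right)} = \left(2 + O\right) \left(-1 + O\right) = \left(-1 + O\right) \left(2 + O\right)$)
$a{\left(-5 + 5 \right)} \left(-24\right) 38 = \left(-2 + \left(-5 + 5\right) + \left(-5 + 5\right)^{2}\right) \left(-24\right) 38 = \left(-2 + 0 + 0^{2}\right) \left(-24\right) 38 = \left(-2 + 0 + 0\right) \left(-24\right) 38 = \left(-2\right) \left(-24\right) 38 = 48 \cdot 38 = 1824$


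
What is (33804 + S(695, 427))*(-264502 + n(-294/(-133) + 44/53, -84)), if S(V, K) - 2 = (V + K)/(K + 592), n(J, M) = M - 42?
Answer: -9116285349808/1019 ≈ -8.9463e+9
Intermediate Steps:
n(J, M) = -42 + M
S(V, K) = 2 + (K + V)/(592 + K) (S(V, K) = 2 + (V + K)/(K + 592) = 2 + (K + V)/(592 + K))
(33804 + S(695, 427))*(-264502 + n(-294/(-133) + 44/53, -84)) = (33804 + (1184 + 695 + 3*427)/(592 + 427))*(-264502 + (-42 - 84)) = (33804 + (1184 + 695 + 1281)/1019)*(-264502 - 126) = (33804 + (1/1019)*3160)*(-264628) = (33804 + 3160/1019)*(-264628) = (34449436/1019)*(-264628) = -9116285349808/1019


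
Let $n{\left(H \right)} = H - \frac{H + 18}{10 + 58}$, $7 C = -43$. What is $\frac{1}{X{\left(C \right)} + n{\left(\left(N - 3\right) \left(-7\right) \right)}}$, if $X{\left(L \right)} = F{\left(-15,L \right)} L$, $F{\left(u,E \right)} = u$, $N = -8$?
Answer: $\frac{476}{79847} \approx 0.0059614$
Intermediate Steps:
$C = - \frac{43}{7}$ ($C = \frac{1}{7} \left(-43\right) = - \frac{43}{7} \approx -6.1429$)
$X{\left(L \right)} = - 15 L$
$n{\left(H \right)} = - \frac{9}{34} + \frac{67 H}{68}$ ($n{\left(H \right)} = H - \frac{18 + H}{68} = H - \left(18 + H\right) \frac{1}{68} = H - \left(\frac{9}{34} + \frac{H}{68}\right) = - \frac{9}{34} + \frac{67 H}{68}$)
$\frac{1}{X{\left(C \right)} + n{\left(\left(N - 3\right) \left(-7\right) \right)}} = \frac{1}{\left(-15\right) \left(- \frac{43}{7}\right) - \left(\frac{9}{34} - \frac{67 \left(-8 - 3\right) \left(-7\right)}{68}\right)} = \frac{1}{\frac{645}{7} - \left(\frac{9}{34} - \frac{67 \left(\left(-11\right) \left(-7\right)\right)}{68}\right)} = \frac{1}{\frac{645}{7} + \left(- \frac{9}{34} + \frac{67}{68} \cdot 77\right)} = \frac{1}{\frac{645}{7} + \left(- \frac{9}{34} + \frac{5159}{68}\right)} = \frac{1}{\frac{645}{7} + \frac{5141}{68}} = \frac{1}{\frac{79847}{476}} = \frac{476}{79847}$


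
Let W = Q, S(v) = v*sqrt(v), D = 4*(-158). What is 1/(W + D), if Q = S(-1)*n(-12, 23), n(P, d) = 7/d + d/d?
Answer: -83582/52824049 + 345*I/105648098 ≈ -0.0015823 + 3.2656e-6*I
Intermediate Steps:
n(P, d) = 1 + 7/d (n(P, d) = 7/d + 1 = 1 + 7/d)
D = -632
S(v) = v**(3/2)
Q = -30*I/23 (Q = (-1)**(3/2)*((7 + 23)/23) = (-I)*((1/23)*30) = -I*(30/23) = -30*I/23 ≈ -1.3043*I)
W = -30*I/23 ≈ -1.3043*I
1/(W + D) = 1/(-30*I/23 - 632) = 1/(-632 - 30*I/23) = 529*(-632 + 30*I/23)/211296196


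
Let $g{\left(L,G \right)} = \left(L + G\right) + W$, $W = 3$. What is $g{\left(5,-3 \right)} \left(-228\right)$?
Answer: $-1140$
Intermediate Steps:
$g{\left(L,G \right)} = 3 + G + L$ ($g{\left(L,G \right)} = \left(L + G\right) + 3 = \left(G + L\right) + 3 = 3 + G + L$)
$g{\left(5,-3 \right)} \left(-228\right) = \left(3 - 3 + 5\right) \left(-228\right) = 5 \left(-228\right) = -1140$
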